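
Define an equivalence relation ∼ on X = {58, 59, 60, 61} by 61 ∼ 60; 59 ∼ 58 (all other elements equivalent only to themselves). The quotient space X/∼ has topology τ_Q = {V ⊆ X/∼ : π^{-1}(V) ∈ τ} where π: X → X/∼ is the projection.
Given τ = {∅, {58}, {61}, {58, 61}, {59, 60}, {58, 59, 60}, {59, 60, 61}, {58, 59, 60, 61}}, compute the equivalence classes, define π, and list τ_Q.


X/∼ = {[58=59], [60=61]}; |τ_Q| = 2.

Equivalence classes: [58=59], [60=61].
Quotient map π: X → X/∼ sends 58 ↦ [58=59], 59 ↦ [58=59], 60 ↦ [60=61], 61 ↦ [60=61].
For each subset V ⊆ X/∼, compute π^{-1}(V) ⊆ X and check whether π^{-1}(V) ∈ τ. V is open in τ_Q iff π^{-1}(V) ∈ τ.
  V = {}: π^{-1}(V) = ∅ ∈ τ ✓.
  V = {[58=59]}: π^{-1}(V) = {58, 59} ∉ τ ✗.
  V = {[60=61]}: π^{-1}(V) = {60, 61} ∉ τ ✗.
  V = {[58=59], [60=61]}: π^{-1}(V) = {58, 59, 60, 61} ∈ τ ✓.
Open sets in the quotient: τ_Q = {{}, {[58=59], [60=61]}} (2 elements).


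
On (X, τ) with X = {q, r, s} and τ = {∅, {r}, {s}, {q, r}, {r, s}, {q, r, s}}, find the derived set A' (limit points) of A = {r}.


A' = {q}

For each x ∈ X, list the open sets U ∈ τ with x ∈ U, then check whether U ∩ (A ∖ {x}) ≠ ∅ for every such U.
  x = q: opens ∋ x are {q, r}, {q, r, s}; each meets A ∖ {q}, so x IS a limit point.
  x = r: open {r} ∋ x has {r} ∩ (A ∖ {r}) = ∅, so x is NOT a limit point.
  x = s: open {s} ∋ x has {s} ∩ (A ∖ {s}) = ∅, so x is NOT a limit point.
Collecting: A' = {q}.


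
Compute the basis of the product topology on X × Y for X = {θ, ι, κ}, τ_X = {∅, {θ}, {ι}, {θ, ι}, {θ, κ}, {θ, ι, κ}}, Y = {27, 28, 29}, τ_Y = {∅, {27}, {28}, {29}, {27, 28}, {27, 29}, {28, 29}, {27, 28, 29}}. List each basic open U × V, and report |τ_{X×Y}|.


Basis B = {∅ × ∅, {θ} × {27}, {θ} × {28}, {θ} × {29}, {ι} × {27}, {ι} × {28}, {ι} × {29}, {θ} × {27, 28}, {θ} × {27, 29}, {θ, ι} × {27}, {θ, κ} × {27}, {θ} × {28, 29}, {θ, ι} × {28}, {θ, κ} × {28}, {θ, ι} × {29}, {θ, κ} × {29}, {ι} × {27, 28}, {ι} × {27, 29}, {ι} × {28, 29}, {θ} × {27, 28, 29}, {θ, ι, κ} × {27}, {θ, ι, κ} × {28}, {θ, ι, κ} × {29}, {ι} × {27, 28, 29}, {θ, ι} × {27, 28}, {θ, κ} × {27, 28}, {θ, ι} × {27, 29}, {θ, κ} × {27, 29}, {θ, ι} × {28, 29}, {θ, κ} × {28, 29}, {θ, ι} × {27, 28, 29}, {θ, κ} × {27, 28, 29}, {θ, ι, κ} × {27, 28}, {θ, ι, κ} × {27, 29}, {θ, ι, κ} × {28, 29}, {θ, ι, κ} × {27, 28, 29}}; |τ_{X×Y}| = 216.

Enumerate products U × V with U ∈ τ_X, V ∈ τ_Y (deduplicated):
  ∅ × ∅ = {} (∅)
  {θ} × {27} = {(θ,27)}
  {θ} × {28} = {(θ,28)}
  {θ} × {29} = {(θ,29)}
  {ι} × {27} = {(ι,27)}
  {ι} × {28} = {(ι,28)}
  {ι} × {29} = {(ι,29)}
  {θ} × {27, 28} = {(θ,27), (θ,28)}
  {θ} × {27, 29} = {(θ,27), (θ,29)}
  {θ, ι} × {27} = {(θ,27), (ι,27)}
  {θ, κ} × {27} = {(θ,27), (κ,27)}
  {θ} × {28, 29} = {(θ,28), (θ,29)}
  {θ, ι} × {28} = {(θ,28), (ι,28)}
  {θ, κ} × {28} = {(θ,28), (κ,28)}
  {θ, ι} × {29} = {(θ,29), (ι,29)}
  {θ, κ} × {29} = {(θ,29), (κ,29)}
  {ι} × {27, 28} = {(ι,27), (ι,28)}
  {ι} × {27, 29} = {(ι,27), (ι,29)}
  {ι} × {28, 29} = {(ι,28), (ι,29)}
  {θ} × {27, 28, 29} = {(θ,27), (θ,28), (θ,29)}
  {θ, ι, κ} × {27} = {(θ,27), (ι,27), (κ,27)}
  {θ, ι, κ} × {28} = {(θ,28), (ι,28), (κ,28)}
  {θ, ι, κ} × {29} = {(θ,29), (ι,29), (κ,29)}
  {ι} × {27, 28, 29} = {(ι,27), (ι,28), (ι,29)}
  {θ, ι} × {27, 28} = {(θ,27), (θ,28), (ι,27), (ι,28)}
  {θ, κ} × {27, 28} = {(θ,27), (θ,28), (κ,27), (κ,28)}
  {θ, ι} × {27, 29} = {(θ,27), (θ,29), (ι,27), (ι,29)}
  {θ, κ} × {27, 29} = {(θ,27), (θ,29), (κ,27), (κ,29)}
  {θ, ι} × {28, 29} = {(θ,28), (θ,29), (ι,28), (ι,29)}
  {θ, κ} × {28, 29} = {(θ,28), (θ,29), (κ,28), (κ,29)}
  {θ, ι} × {27, 28, 29} = {(θ,27), (θ,28), (θ,29), (ι,27), (ι,28), (ι,29)}
  {θ, κ} × {27, 28, 29} = {(θ,27), (θ,28), (θ,29), (κ,27), (κ,28), (κ,29)}
  {θ, ι, κ} × {27, 28} = {(θ,27), (θ,28), (ι,27), (ι,28), (κ,27), (κ,28)}
  {θ, ι, κ} × {27, 29} = {(θ,27), (θ,29), (ι,27), (ι,29), (κ,27), (κ,29)}
  {θ, ι, κ} × {28, 29} = {(θ,28), (θ,29), (ι,28), (ι,29), (κ,28), (κ,29)}
  {θ, ι, κ} × {27, 28, 29} = {(θ,27), (θ,28), (θ,29), (ι,27), (ι,28), (ι,29), (κ,27), (κ,28), (κ,29)}
These 36 distinct sets form the basis B.
Close under arbitrary unions to get τ_{X×Y}; counting gives |τ_{X×Y}| = 216.


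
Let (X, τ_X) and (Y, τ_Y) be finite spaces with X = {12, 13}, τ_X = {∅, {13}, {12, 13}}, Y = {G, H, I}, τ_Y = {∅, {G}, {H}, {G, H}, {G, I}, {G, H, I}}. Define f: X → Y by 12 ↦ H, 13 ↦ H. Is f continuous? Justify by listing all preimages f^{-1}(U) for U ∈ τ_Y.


f IS continuous.

Compute f^{-1}(U) for each U ∈ τ_Y:
  U = ∅: f^{-1}(U) = ∅ ∈ τ_X ✓.
  U = {G}: f^{-1}(U) = ∅ ∈ τ_X ✓.
  U = {H}: f^{-1}(U) = {12, 13} ∈ τ_X ✓.
  U = {G, H}: f^{-1}(U) = {12, 13} ∈ τ_X ✓.
  U = {G, I}: f^{-1}(U) = ∅ ∈ τ_X ✓.
  U = {G, H, I}: f^{-1}(U) = {12, 13} ∈ τ_X ✓.
Every preimage lies in τ_X, so f IS continuous.


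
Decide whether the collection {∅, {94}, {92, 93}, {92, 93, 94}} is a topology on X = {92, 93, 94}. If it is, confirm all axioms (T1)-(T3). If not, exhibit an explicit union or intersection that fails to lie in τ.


τ IS a topology on X.

Axiom (T1): ∅ ∈ τ? Yes; X ∈ τ? Yes.
Axiom (T2/T3): check pairwise unions and intersections of members of τ.
All pairwise intersections and unions checked — each lies in τ. Therefore τ satisfies (T1), (T2), (T3): it IS a topology on X.


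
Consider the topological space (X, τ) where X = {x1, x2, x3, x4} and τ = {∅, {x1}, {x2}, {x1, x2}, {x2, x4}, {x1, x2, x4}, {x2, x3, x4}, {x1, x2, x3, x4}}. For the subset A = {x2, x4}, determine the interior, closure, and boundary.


int(A) = {x2, x4}, cl(A) = {x2, x3, x4}, ∂A = {x3}.

Closed sets in (X, τ) are complements of opens:
  closed(X, τ) = {∅, {x1}, {x3}, {x1, x3}, {x3, x4}, {x1, x3, x4}, {x2, x3, x4}, {x1, x2, x3, x4}}.
int(A) = ⋃ {U ∈ τ : U ⊆ A}. Opens contained in A: ∅, {x2}, {x2, x4}.
Taking the union of these: int(A) = {x2, x4}.
cl(A) = ⋂ {C closed : A ⊆ C}. Closed sets containing A: {x2, x3, x4}, {x1, x2, x3, x4}.
Intersecting these: cl(A) = {x2, x3, x4}.
∂A = cl(A) ∖ int(A) = {x2, x3, x4} ∖ {x2, x4} = {x3}.


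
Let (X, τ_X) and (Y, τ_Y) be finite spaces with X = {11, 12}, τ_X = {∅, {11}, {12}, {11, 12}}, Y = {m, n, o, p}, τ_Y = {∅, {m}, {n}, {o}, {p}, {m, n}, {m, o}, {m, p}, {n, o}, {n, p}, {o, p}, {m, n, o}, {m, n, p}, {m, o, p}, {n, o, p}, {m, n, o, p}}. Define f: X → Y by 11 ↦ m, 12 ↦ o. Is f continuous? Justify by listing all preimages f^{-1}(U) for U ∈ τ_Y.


f IS continuous.

Compute f^{-1}(U) for each U ∈ τ_Y:
  U = ∅: f^{-1}(U) = ∅ ∈ τ_X ✓.
  U = {m}: f^{-1}(U) = {11} ∈ τ_X ✓.
  U = {n}: f^{-1}(U) = ∅ ∈ τ_X ✓.
  U = {o}: f^{-1}(U) = {12} ∈ τ_X ✓.
  U = {p}: f^{-1}(U) = ∅ ∈ τ_X ✓.
  U = {m, n}: f^{-1}(U) = {11} ∈ τ_X ✓.
  U = {m, o}: f^{-1}(U) = {11, 12} ∈ τ_X ✓.
  U = {m, p}: f^{-1}(U) = {11} ∈ τ_X ✓.
  U = {n, o}: f^{-1}(U) = {12} ∈ τ_X ✓.
  U = {n, p}: f^{-1}(U) = ∅ ∈ τ_X ✓.
  U = {o, p}: f^{-1}(U) = {12} ∈ τ_X ✓.
  U = {m, n, o}: f^{-1}(U) = {11, 12} ∈ τ_X ✓.
  U = {m, n, p}: f^{-1}(U) = {11} ∈ τ_X ✓.
  U = {m, o, p}: f^{-1}(U) = {11, 12} ∈ τ_X ✓.
  U = {n, o, p}: f^{-1}(U) = {12} ∈ τ_X ✓.
  U = {m, n, o, p}: f^{-1}(U) = {11, 12} ∈ τ_X ✓.
Every preimage lies in τ_X, so f IS continuous.


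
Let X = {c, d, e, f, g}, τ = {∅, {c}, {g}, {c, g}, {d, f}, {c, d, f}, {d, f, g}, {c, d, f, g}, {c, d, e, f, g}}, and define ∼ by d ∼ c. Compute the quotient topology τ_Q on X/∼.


X/∼ = {[c=d], [e], [f], [g]}; |τ_Q| = 5.

Equivalence classes: [c=d], [e], [f], [g].
Quotient map π: X → X/∼ sends c ↦ [c=d], d ↦ [c=d], e ↦ [e], f ↦ [f], g ↦ [g].
For each subset V ⊆ X/∼, compute π^{-1}(V) ⊆ X and check whether π^{-1}(V) ∈ τ. V is open in τ_Q iff π^{-1}(V) ∈ τ.
  V = {}: π^{-1}(V) = ∅ ∈ τ ✓.
  V = {[c=d]}: π^{-1}(V) = {c, d} ∉ τ ✗.
  V = {[e]}: π^{-1}(V) = {e} ∉ τ ✗.
  V = {[c=d], [e]}: π^{-1}(V) = {c, d, e} ∉ τ ✗.
  V = {[f]}: π^{-1}(V) = {f} ∉ τ ✗.
  V = {[c=d], [f]}: π^{-1}(V) = {c, d, f} ∈ τ ✓.
  V = {[e], [f]}: π^{-1}(V) = {e, f} ∉ τ ✗.
  V = {[c=d], [e], [f]}: π^{-1}(V) = {c, d, e, f} ∉ τ ✗.
  V = {[g]}: π^{-1}(V) = {g} ∈ τ ✓.
  V = {[c=d], [g]}: π^{-1}(V) = {c, d, g} ∉ τ ✗.
  V = {[e], [g]}: π^{-1}(V) = {e, g} ∉ τ ✗.
  V = {[c=d], [e], [g]}: π^{-1}(V) = {c, d, e, g} ∉ τ ✗.
  V = {[f], [g]}: π^{-1}(V) = {f, g} ∉ τ ✗.
  V = {[c=d], [f], [g]}: π^{-1}(V) = {c, d, f, g} ∈ τ ✓.
  V = {[e], [f], [g]}: π^{-1}(V) = {e, f, g} ∉ τ ✗.
  V = {[c=d], [e], [f], [g]}: π^{-1}(V) = {c, d, e, f, g} ∈ τ ✓.
Open sets in the quotient: τ_Q = {{}, {[c=d], [f]}, {[g]}, {[c=d], [f], [g]}, {[c=d], [e], [f], [g]}} (5 elements).


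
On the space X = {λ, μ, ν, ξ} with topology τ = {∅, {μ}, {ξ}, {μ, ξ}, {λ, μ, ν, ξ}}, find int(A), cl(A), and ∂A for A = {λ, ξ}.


int(A) = {ξ}, cl(A) = {λ, ν, ξ}, ∂A = {λ, ν}.

Closed sets in (X, τ) are complements of opens:
  closed(X, τ) = {∅, {λ, ν}, {λ, μ, ν}, {λ, ν, ξ}, {λ, μ, ν, ξ}}.
int(A) = ⋃ {U ∈ τ : U ⊆ A}. Opens contained in A: ∅, {ξ}.
Taking the union of these: int(A) = {ξ}.
cl(A) = ⋂ {C closed : A ⊆ C}. Closed sets containing A: {λ, ν, ξ}, {λ, μ, ν, ξ}.
Intersecting these: cl(A) = {λ, ν, ξ}.
∂A = cl(A) ∖ int(A) = {λ, ν, ξ} ∖ {ξ} = {λ, ν}.


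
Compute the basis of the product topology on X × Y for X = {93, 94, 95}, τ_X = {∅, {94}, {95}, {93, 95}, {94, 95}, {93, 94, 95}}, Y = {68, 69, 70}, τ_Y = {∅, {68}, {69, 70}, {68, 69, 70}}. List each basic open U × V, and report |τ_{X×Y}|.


Basis B = {∅ × ∅, {94} × {68}, {95} × {68}, {93, 95} × {68}, {94, 95} × {68}, {94} × {69, 70}, {95} × {69, 70}, {93, 94, 95} × {68}, {94} × {68, 69, 70}, {95} × {68, 69, 70}, {93, 95} × {69, 70}, {94, 95} × {69, 70}, {93, 95} × {68, 69, 70}, {93, 94, 95} × {69, 70}, {94, 95} × {68, 69, 70}, {93, 94, 95} × {68, 69, 70}}; |τ_{X×Y}| = 36.

Enumerate products U × V with U ∈ τ_X, V ∈ τ_Y (deduplicated):
  ∅ × ∅ = {} (∅)
  {94} × {68} = {(94,68)}
  {95} × {68} = {(95,68)}
  {93, 95} × {68} = {(93,68), (95,68)}
  {94, 95} × {68} = {(94,68), (95,68)}
  {94} × {69, 70} = {(94,69), (94,70)}
  {95} × {69, 70} = {(95,69), (95,70)}
  {93, 94, 95} × {68} = {(93,68), (94,68), (95,68)}
  {94} × {68, 69, 70} = {(94,68), (94,69), (94,70)}
  {95} × {68, 69, 70} = {(95,68), (95,69), (95,70)}
  {93, 95} × {69, 70} = {(93,69), (93,70), (95,69), (95,70)}
  {94, 95} × {69, 70} = {(94,69), (94,70), (95,69), (95,70)}
  {93, 95} × {68, 69, 70} = {(93,68), (93,69), (93,70), (95,68), (95,69), (95,70)}
  {93, 94, 95} × {69, 70} = {(93,69), (93,70), (94,69), (94,70), (95,69), (95,70)}
  {94, 95} × {68, 69, 70} = {(94,68), (94,69), (94,70), (95,68), (95,69), (95,70)}
  {93, 94, 95} × {68, 69, 70} = {(93,68), (93,69), (93,70), (94,68), (94,69), (94,70), (95,68), (95,69), (95,70)}
These 16 distinct sets form the basis B.
Close under arbitrary unions to get τ_{X×Y}; counting gives |τ_{X×Y}| = 36.


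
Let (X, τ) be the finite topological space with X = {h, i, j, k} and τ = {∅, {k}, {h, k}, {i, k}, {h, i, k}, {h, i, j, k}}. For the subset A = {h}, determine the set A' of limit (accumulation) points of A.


A' = {j}

For each x ∈ X, list the open sets U ∈ τ with x ∈ U, then check whether U ∩ (A ∖ {x}) ≠ ∅ for every such U.
  x = h: open {h, k} ∋ x has {h, k} ∩ (A ∖ {h}) = ∅, so x is NOT a limit point.
  x = i: open {i, k} ∋ x has {i, k} ∩ (A ∖ {i}) = ∅, so x is NOT a limit point.
  x = j: opens ∋ x are {h, i, j, k}; each meets A ∖ {j}, so x IS a limit point.
  x = k: open {k} ∋ x has {k} ∩ (A ∖ {k}) = ∅, so x is NOT a limit point.
Collecting: A' = {j}.


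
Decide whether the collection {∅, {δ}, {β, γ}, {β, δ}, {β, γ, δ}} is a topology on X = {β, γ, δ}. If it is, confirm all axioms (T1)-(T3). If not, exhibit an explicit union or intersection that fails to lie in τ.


τ is NOT a topology on X.

Axiom (T1): ∅ ∈ τ? Yes; X ∈ τ? Yes.
Axiom (T2/T3): check pairwise unions and intersections of members of τ.
Counterexample for (T3): {β, γ} ∩ {β, δ} = {β} ∉ τ. Therefore τ is NOT a topology.


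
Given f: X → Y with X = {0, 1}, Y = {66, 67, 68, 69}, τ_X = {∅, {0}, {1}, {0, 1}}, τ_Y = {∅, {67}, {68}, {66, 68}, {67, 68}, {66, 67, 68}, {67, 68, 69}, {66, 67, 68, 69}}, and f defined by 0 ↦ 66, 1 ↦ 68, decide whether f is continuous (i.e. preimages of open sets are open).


f IS continuous.

Compute f^{-1}(U) for each U ∈ τ_Y:
  U = ∅: f^{-1}(U) = ∅ ∈ τ_X ✓.
  U = {67}: f^{-1}(U) = ∅ ∈ τ_X ✓.
  U = {68}: f^{-1}(U) = {1} ∈ τ_X ✓.
  U = {66, 68}: f^{-1}(U) = {0, 1} ∈ τ_X ✓.
  U = {67, 68}: f^{-1}(U) = {1} ∈ τ_X ✓.
  U = {66, 67, 68}: f^{-1}(U) = {0, 1} ∈ τ_X ✓.
  U = {67, 68, 69}: f^{-1}(U) = {1} ∈ τ_X ✓.
  U = {66, 67, 68, 69}: f^{-1}(U) = {0, 1} ∈ τ_X ✓.
Every preimage lies in τ_X, so f IS continuous.


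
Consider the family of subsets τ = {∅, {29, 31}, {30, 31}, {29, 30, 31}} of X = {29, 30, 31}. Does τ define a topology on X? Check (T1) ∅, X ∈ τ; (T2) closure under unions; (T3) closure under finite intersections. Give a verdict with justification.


τ is NOT a topology on X.

Axiom (T1): ∅ ∈ τ? Yes; X ∈ τ? Yes.
Axiom (T2/T3): check pairwise unions and intersections of members of τ.
Counterexample for (T3): {29, 31} ∩ {30, 31} = {31} ∉ τ. Therefore τ is NOT a topology.


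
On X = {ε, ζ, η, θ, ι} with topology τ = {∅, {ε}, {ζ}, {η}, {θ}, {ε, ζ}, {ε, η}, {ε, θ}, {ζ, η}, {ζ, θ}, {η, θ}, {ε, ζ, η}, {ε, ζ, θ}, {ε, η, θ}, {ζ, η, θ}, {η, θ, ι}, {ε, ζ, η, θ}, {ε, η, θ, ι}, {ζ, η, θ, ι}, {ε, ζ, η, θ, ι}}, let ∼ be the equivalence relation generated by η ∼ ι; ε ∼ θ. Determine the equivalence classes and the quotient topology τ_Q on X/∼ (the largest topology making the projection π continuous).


X/∼ = {[ε=θ], [ζ], [η=ι]}; |τ_Q| = 6.

Equivalence classes: [ε=θ], [ζ], [η=ι].
Quotient map π: X → X/∼ sends ε ↦ [ε=θ], ζ ↦ [ζ], η ↦ [η=ι], θ ↦ [ε=θ], ι ↦ [η=ι].
For each subset V ⊆ X/∼, compute π^{-1}(V) ⊆ X and check whether π^{-1}(V) ∈ τ. V is open in τ_Q iff π^{-1}(V) ∈ τ.
  V = {}: π^{-1}(V) = ∅ ∈ τ ✓.
  V = {[ε=θ]}: π^{-1}(V) = {ε, θ} ∈ τ ✓.
  V = {[ζ]}: π^{-1}(V) = {ζ} ∈ τ ✓.
  V = {[ε=θ], [ζ]}: π^{-1}(V) = {ε, ζ, θ} ∈ τ ✓.
  V = {[η=ι]}: π^{-1}(V) = {η, ι} ∉ τ ✗.
  V = {[ε=θ], [η=ι]}: π^{-1}(V) = {ε, η, θ, ι} ∈ τ ✓.
  V = {[ζ], [η=ι]}: π^{-1}(V) = {ζ, η, ι} ∉ τ ✗.
  V = {[ε=θ], [ζ], [η=ι]}: π^{-1}(V) = {ε, ζ, η, θ, ι} ∈ τ ✓.
Open sets in the quotient: τ_Q = {{}, {[ε=θ]}, {[ζ]}, {[ε=θ], [ζ]}, {[ε=θ], [η=ι]}, {[ε=θ], [ζ], [η=ι]}} (6 elements).


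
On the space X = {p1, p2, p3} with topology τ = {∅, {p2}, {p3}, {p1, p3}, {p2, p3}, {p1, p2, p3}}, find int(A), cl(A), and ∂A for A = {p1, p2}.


int(A) = {p2}, cl(A) = {p1, p2}, ∂A = {p1}.

Closed sets in (X, τ) are complements of opens:
  closed(X, τ) = {∅, {p1}, {p2}, {p1, p2}, {p1, p3}, {p1, p2, p3}}.
int(A) = ⋃ {U ∈ τ : U ⊆ A}. Opens contained in A: ∅, {p2}.
Taking the union of these: int(A) = {p2}.
cl(A) = ⋂ {C closed : A ⊆ C}. Closed sets containing A: {p1, p2}, {p1, p2, p3}.
Intersecting these: cl(A) = {p1, p2}.
∂A = cl(A) ∖ int(A) = {p1, p2} ∖ {p2} = {p1}.


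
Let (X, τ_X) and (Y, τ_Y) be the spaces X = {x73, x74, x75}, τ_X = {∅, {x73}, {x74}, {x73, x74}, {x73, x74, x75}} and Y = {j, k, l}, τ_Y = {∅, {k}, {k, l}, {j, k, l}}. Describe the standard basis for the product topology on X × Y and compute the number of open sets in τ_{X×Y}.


Basis B = {∅ × ∅, {x73} × {k}, {x74} × {k}, {x73} × {k, l}, {x73, x74} × {k}, {x74} × {k, l}, {x73} × {j, k, l}, {x73, x74, x75} × {k}, {x74} × {j, k, l}, {x73, x74} × {k, l}, {x73, x74} × {j, k, l}, {x73, x74, x75} × {k, l}, {x73, x74, x75} × {j, k, l}}; |τ_{X×Y}| = 30.

Enumerate products U × V with U ∈ τ_X, V ∈ τ_Y (deduplicated):
  ∅ × ∅ = {} (∅)
  {x73} × {k} = {(x73,k)}
  {x74} × {k} = {(x74,k)}
  {x73} × {k, l} = {(x73,k), (x73,l)}
  {x73, x74} × {k} = {(x73,k), (x74,k)}
  {x74} × {k, l} = {(x74,k), (x74,l)}
  {x73} × {j, k, l} = {(x73,j), (x73,k), (x73,l)}
  {x73, x74, x75} × {k} = {(x73,k), (x74,k), (x75,k)}
  {x74} × {j, k, l} = {(x74,j), (x74,k), (x74,l)}
  {x73, x74} × {k, l} = {(x73,k), (x73,l), (x74,k), (x74,l)}
  {x73, x74} × {j, k, l} = {(x73,j), (x73,k), (x73,l), (x74,j), (x74,k), (x74,l)}
  {x73, x74, x75} × {k, l} = {(x73,k), (x73,l), (x74,k), (x74,l), (x75,k), (x75,l)}
  {x73, x74, x75} × {j, k, l} = {(x73,j), (x73,k), (x73,l), (x74,j), (x74,k), (x74,l), (x75,j), (x75,k), (x75,l)}
These 13 distinct sets form the basis B.
Close under arbitrary unions to get τ_{X×Y}; counting gives |τ_{X×Y}| = 30.


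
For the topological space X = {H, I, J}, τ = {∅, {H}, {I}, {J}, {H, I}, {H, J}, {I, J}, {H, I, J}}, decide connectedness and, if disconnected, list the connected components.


(X, τ) is disconnected; components = [{H}, {I}, {J}].

Find clopen sets (U ∈ τ with X ∖ U ∈ τ):
  U = ∅, X ∖ U = {H, I, J} — both open, so U is clopen.
  U = {H}, X ∖ U = {I, J} — both open, so U is clopen.
  U = {I}, X ∖ U = {H, J} — both open, so U is clopen.
  U = {J}, X ∖ U = {H, I} — both open, so U is clopen.
  U = {H, I}, X ∖ U = {J} — both open, so U is clopen.
  U = {H, J}, X ∖ U = {I} — both open, so U is clopen.
  U = {I, J}, X ∖ U = {H} — both open, so U is clopen.
  U = {H, I, J}, X ∖ U = ∅ — both open, so U is clopen.
Nontrivial clopen(s) exist: e.g. {H, J}. So (X, τ) is disconnected.
Compute connected components by grouping points that agree on all clopens:
  component: {H}
  component: {I}
  component: {J}


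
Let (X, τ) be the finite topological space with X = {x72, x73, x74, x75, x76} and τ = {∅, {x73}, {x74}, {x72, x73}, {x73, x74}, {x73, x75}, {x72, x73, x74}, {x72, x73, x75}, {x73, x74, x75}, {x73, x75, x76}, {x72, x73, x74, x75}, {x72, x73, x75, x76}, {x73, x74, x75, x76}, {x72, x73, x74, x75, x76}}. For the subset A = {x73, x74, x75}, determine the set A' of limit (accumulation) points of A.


A' = {x72, x75, x76}

For each x ∈ X, list the open sets U ∈ τ with x ∈ U, then check whether U ∩ (A ∖ {x}) ≠ ∅ for every such U.
  x = x72: opens ∋ x are {x72, x73}, {x72, x73, x74}, {x72, x73, x75}, {x72, x73, x74, x75}, {x72, x73, x75, x76}, {x72, x73, x74, x75, x76}; each meets A ∖ {x72}, so x IS a limit point.
  x = x73: open {x73} ∋ x has {x73} ∩ (A ∖ {x73}) = ∅, so x is NOT a limit point.
  x = x74: open {x74} ∋ x has {x74} ∩ (A ∖ {x74}) = ∅, so x is NOT a limit point.
  x = x75: opens ∋ x are {x73, x75}, {x72, x73, x75}, {x73, x74, x75}, {x73, x75, x76}, {x72, x73, x74, x75}, {x72, x73, x75, x76}, {x73, x74, x75, x76}, {x72, x73, x74, x75, x76}; each meets A ∖ {x75}, so x IS a limit point.
  x = x76: opens ∋ x are {x73, x75, x76}, {x72, x73, x75, x76}, {x73, x74, x75, x76}, {x72, x73, x74, x75, x76}; each meets A ∖ {x76}, so x IS a limit point.
Collecting: A' = {x72, x75, x76}.


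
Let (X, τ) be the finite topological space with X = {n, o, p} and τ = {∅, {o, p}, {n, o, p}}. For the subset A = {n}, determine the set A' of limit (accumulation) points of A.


A' = ∅

For each x ∈ X, list the open sets U ∈ τ with x ∈ U, then check whether U ∩ (A ∖ {x}) ≠ ∅ for every such U.
  x = n: open {n, o, p} ∋ x has {n, o, p} ∩ (A ∖ {n}) = ∅, so x is NOT a limit point.
  x = o: open {o, p} ∋ x has {o, p} ∩ (A ∖ {o}) = ∅, so x is NOT a limit point.
  x = p: open {o, p} ∋ x has {o, p} ∩ (A ∖ {p}) = ∅, so x is NOT a limit point.
Collecting: A' = ∅.


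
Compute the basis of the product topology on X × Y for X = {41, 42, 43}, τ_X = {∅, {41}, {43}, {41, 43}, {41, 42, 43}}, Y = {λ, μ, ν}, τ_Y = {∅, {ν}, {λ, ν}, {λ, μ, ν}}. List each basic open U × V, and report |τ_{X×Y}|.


Basis B = {∅ × ∅, {41} × {ν}, {43} × {ν}, {41} × {λ, ν}, {41, 43} × {ν}, {43} × {λ, ν}, {41} × {λ, μ, ν}, {41, 42, 43} × {ν}, {43} × {λ, μ, ν}, {41, 43} × {λ, ν}, {41, 43} × {λ, μ, ν}, {41, 42, 43} × {λ, ν}, {41, 42, 43} × {λ, μ, ν}}; |τ_{X×Y}| = 30.

Enumerate products U × V with U ∈ τ_X, V ∈ τ_Y (deduplicated):
  ∅ × ∅ = {} (∅)
  {41} × {ν} = {(41,ν)}
  {43} × {ν} = {(43,ν)}
  {41} × {λ, ν} = {(41,λ), (41,ν)}
  {41, 43} × {ν} = {(41,ν), (43,ν)}
  {43} × {λ, ν} = {(43,λ), (43,ν)}
  {41} × {λ, μ, ν} = {(41,λ), (41,μ), (41,ν)}
  {41, 42, 43} × {ν} = {(41,ν), (42,ν), (43,ν)}
  {43} × {λ, μ, ν} = {(43,λ), (43,μ), (43,ν)}
  {41, 43} × {λ, ν} = {(41,λ), (41,ν), (43,λ), (43,ν)}
  {41, 43} × {λ, μ, ν} = {(41,λ), (41,μ), (41,ν), (43,λ), (43,μ), (43,ν)}
  {41, 42, 43} × {λ, ν} = {(41,λ), (41,ν), (42,λ), (42,ν), (43,λ), (43,ν)}
  {41, 42, 43} × {λ, μ, ν} = {(41,λ), (41,μ), (41,ν), (42,λ), (42,μ), (42,ν), (43,λ), (43,μ), (43,ν)}
These 13 distinct sets form the basis B.
Close under arbitrary unions to get τ_{X×Y}; counting gives |τ_{X×Y}| = 30.


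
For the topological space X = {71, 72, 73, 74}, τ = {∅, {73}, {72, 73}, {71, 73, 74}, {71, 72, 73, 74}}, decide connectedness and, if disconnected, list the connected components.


(X, τ) is connected.

Find clopen sets (U ∈ τ with X ∖ U ∈ τ):
  U = ∅, X ∖ U = {71, 72, 73, 74} — both open, so U is clopen.
  U = {71, 72, 73, 74}, X ∖ U = ∅ — both open, so U is clopen.
Only trivial clopens (∅ and X) exist, so (X, τ) is connected.
Compute connected components by grouping points that agree on all clopens:
  component: {71, 72, 73, 74}


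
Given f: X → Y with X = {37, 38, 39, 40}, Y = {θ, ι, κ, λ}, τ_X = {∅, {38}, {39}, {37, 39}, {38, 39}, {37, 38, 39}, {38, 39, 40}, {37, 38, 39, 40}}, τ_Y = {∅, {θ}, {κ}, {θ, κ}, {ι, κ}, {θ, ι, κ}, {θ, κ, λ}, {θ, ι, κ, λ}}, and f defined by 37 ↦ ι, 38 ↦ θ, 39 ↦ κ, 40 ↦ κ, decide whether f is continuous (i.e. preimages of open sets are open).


f is NOT continuous.

Compute f^{-1}(U) for each U ∈ τ_Y:
  U = ∅: f^{-1}(U) = ∅ ∈ τ_X ✓.
  U = {θ}: f^{-1}(U) = {38} ∈ τ_X ✓.
  U = {κ}: f^{-1}(U) = {39, 40} ∉ τ_X ✗.
  U = {θ, κ}: f^{-1}(U) = {38, 39, 40} ∈ τ_X ✓.
  U = {ι, κ}: f^{-1}(U) = {37, 39, 40} ∉ τ_X ✗.
  U = {θ, ι, κ}: f^{-1}(U) = {37, 38, 39, 40} ∈ τ_X ✓.
  U = {θ, κ, λ}: f^{-1}(U) = {38, 39, 40} ∈ τ_X ✓.
  U = {θ, ι, κ, λ}: f^{-1}(U) = {37, 38, 39, 40} ∈ τ_X ✓.
Found U = {κ} with f^{-1}(U) = {39, 40} not in τ_X. Therefore f is NOT continuous.


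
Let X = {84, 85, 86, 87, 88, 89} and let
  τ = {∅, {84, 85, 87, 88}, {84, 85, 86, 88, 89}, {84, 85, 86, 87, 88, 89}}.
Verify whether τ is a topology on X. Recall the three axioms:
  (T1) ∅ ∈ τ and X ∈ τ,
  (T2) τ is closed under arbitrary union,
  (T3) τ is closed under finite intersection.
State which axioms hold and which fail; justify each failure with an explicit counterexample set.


τ is NOT a topology on X.

Axiom (T1): ∅ ∈ τ? Yes; X ∈ τ? Yes.
Axiom (T2/T3): check pairwise unions and intersections of members of τ.
Counterexample for (T3): {84, 85, 87, 88} ∩ {84, 85, 86, 88, 89} = {84, 85, 88} ∉ τ. Therefore τ is NOT a topology.


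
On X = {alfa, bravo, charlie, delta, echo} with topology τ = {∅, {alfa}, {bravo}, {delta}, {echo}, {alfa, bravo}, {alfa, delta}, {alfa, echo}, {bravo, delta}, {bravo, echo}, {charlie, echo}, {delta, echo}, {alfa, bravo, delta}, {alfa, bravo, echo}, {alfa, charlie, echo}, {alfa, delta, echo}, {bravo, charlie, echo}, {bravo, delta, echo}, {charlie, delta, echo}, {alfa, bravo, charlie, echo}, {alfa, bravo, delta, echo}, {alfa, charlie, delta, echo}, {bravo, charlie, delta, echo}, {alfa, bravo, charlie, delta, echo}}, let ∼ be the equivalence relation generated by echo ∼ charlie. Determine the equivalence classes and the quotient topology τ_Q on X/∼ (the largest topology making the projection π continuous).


X/∼ = {[alfa], [bravo], [charlie=echo], [delta]}; |τ_Q| = 16.

Equivalence classes: [alfa], [bravo], [charlie=echo], [delta].
Quotient map π: X → X/∼ sends alfa ↦ [alfa], bravo ↦ [bravo], charlie ↦ [charlie=echo], delta ↦ [delta], echo ↦ [charlie=echo].
For each subset V ⊆ X/∼, compute π^{-1}(V) ⊆ X and check whether π^{-1}(V) ∈ τ. V is open in τ_Q iff π^{-1}(V) ∈ τ.
  V = {}: π^{-1}(V) = ∅ ∈ τ ✓.
  V = {[alfa]}: π^{-1}(V) = {alfa} ∈ τ ✓.
  V = {[bravo]}: π^{-1}(V) = {bravo} ∈ τ ✓.
  V = {[alfa], [bravo]}: π^{-1}(V) = {alfa, bravo} ∈ τ ✓.
  V = {[charlie=echo]}: π^{-1}(V) = {charlie, echo} ∈ τ ✓.
  V = {[alfa], [charlie=echo]}: π^{-1}(V) = {alfa, charlie, echo} ∈ τ ✓.
  V = {[bravo], [charlie=echo]}: π^{-1}(V) = {bravo, charlie, echo} ∈ τ ✓.
  V = {[alfa], [bravo], [charlie=echo]}: π^{-1}(V) = {alfa, bravo, charlie, echo} ∈ τ ✓.
  V = {[delta]}: π^{-1}(V) = {delta} ∈ τ ✓.
  V = {[alfa], [delta]}: π^{-1}(V) = {alfa, delta} ∈ τ ✓.
  V = {[bravo], [delta]}: π^{-1}(V) = {bravo, delta} ∈ τ ✓.
  V = {[alfa], [bravo], [delta]}: π^{-1}(V) = {alfa, bravo, delta} ∈ τ ✓.
  V = {[charlie=echo], [delta]}: π^{-1}(V) = {charlie, delta, echo} ∈ τ ✓.
  V = {[alfa], [charlie=echo], [delta]}: π^{-1}(V) = {alfa, charlie, delta, echo} ∈ τ ✓.
  V = {[bravo], [charlie=echo], [delta]}: π^{-1}(V) = {bravo, charlie, delta, echo} ∈ τ ✓.
  V = {[alfa], [bravo], [charlie=echo], [delta]}: π^{-1}(V) = {alfa, bravo, charlie, delta, echo} ∈ τ ✓.
Open sets in the quotient: τ_Q = {{}, {[alfa]}, {[bravo]}, {[alfa], [bravo]}, {[charlie=echo]}, {[alfa], [charlie=echo]}, {[bravo], [charlie=echo]}, {[alfa], [bravo], [charlie=echo]}, {[delta]}, {[alfa], [delta]}, {[bravo], [delta]}, {[alfa], [bravo], [delta]}, {[charlie=echo], [delta]}, {[alfa], [charlie=echo], [delta]}, {[bravo], [charlie=echo], [delta]}, {[alfa], [bravo], [charlie=echo], [delta]}} (16 elements).


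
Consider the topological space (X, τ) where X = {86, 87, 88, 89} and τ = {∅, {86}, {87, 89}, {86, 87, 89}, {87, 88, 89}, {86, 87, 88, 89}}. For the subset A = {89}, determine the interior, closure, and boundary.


int(A) = ∅, cl(A) = {87, 88, 89}, ∂A = {87, 88, 89}.

Closed sets in (X, τ) are complements of opens:
  closed(X, τ) = {∅, {86}, {88}, {86, 88}, {87, 88, 89}, {86, 87, 88, 89}}.
int(A) = ⋃ {U ∈ τ : U ⊆ A}. Opens contained in A: ∅.
Taking the union of these: int(A) = ∅.
cl(A) = ⋂ {C closed : A ⊆ C}. Closed sets containing A: {87, 88, 89}, {86, 87, 88, 89}.
Intersecting these: cl(A) = {87, 88, 89}.
∂A = cl(A) ∖ int(A) = {87, 88, 89} ∖ ∅ = {87, 88, 89}.


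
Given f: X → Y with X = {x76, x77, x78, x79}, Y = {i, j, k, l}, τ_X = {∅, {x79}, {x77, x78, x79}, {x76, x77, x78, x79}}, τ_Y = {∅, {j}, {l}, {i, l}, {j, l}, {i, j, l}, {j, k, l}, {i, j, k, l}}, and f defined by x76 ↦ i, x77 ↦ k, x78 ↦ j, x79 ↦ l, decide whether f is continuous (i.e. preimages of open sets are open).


f is NOT continuous.

Compute f^{-1}(U) for each U ∈ τ_Y:
  U = ∅: f^{-1}(U) = ∅ ∈ τ_X ✓.
  U = {j}: f^{-1}(U) = {x78} ∉ τ_X ✗.
  U = {l}: f^{-1}(U) = {x79} ∈ τ_X ✓.
  U = {i, l}: f^{-1}(U) = {x76, x79} ∉ τ_X ✗.
  U = {j, l}: f^{-1}(U) = {x78, x79} ∉ τ_X ✗.
  U = {i, j, l}: f^{-1}(U) = {x76, x78, x79} ∉ τ_X ✗.
  U = {j, k, l}: f^{-1}(U) = {x77, x78, x79} ∈ τ_X ✓.
  U = {i, j, k, l}: f^{-1}(U) = {x76, x77, x78, x79} ∈ τ_X ✓.
Found U = {j} with f^{-1}(U) = {x78} not in τ_X. Therefore f is NOT continuous.


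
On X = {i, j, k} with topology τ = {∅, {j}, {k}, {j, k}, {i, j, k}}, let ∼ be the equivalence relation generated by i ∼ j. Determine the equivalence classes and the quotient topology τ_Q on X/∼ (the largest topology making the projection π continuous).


X/∼ = {[i=j], [k]}; |τ_Q| = 3.

Equivalence classes: [i=j], [k].
Quotient map π: X → X/∼ sends i ↦ [i=j], j ↦ [i=j], k ↦ [k].
For each subset V ⊆ X/∼, compute π^{-1}(V) ⊆ X and check whether π^{-1}(V) ∈ τ. V is open in τ_Q iff π^{-1}(V) ∈ τ.
  V = {}: π^{-1}(V) = ∅ ∈ τ ✓.
  V = {[i=j]}: π^{-1}(V) = {i, j} ∉ τ ✗.
  V = {[k]}: π^{-1}(V) = {k} ∈ τ ✓.
  V = {[i=j], [k]}: π^{-1}(V) = {i, j, k} ∈ τ ✓.
Open sets in the quotient: τ_Q = {{}, {[k]}, {[i=j], [k]}} (3 elements).


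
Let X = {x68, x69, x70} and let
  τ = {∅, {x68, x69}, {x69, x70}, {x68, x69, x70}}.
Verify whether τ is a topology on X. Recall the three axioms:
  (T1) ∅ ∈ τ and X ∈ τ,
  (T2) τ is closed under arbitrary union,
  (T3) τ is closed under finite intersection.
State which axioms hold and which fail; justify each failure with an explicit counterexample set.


τ is NOT a topology on X.

Axiom (T1): ∅ ∈ τ? Yes; X ∈ τ? Yes.
Axiom (T2/T3): check pairwise unions and intersections of members of τ.
Counterexample for (T3): {x68, x69} ∩ {x69, x70} = {x69} ∉ τ. Therefore τ is NOT a topology.


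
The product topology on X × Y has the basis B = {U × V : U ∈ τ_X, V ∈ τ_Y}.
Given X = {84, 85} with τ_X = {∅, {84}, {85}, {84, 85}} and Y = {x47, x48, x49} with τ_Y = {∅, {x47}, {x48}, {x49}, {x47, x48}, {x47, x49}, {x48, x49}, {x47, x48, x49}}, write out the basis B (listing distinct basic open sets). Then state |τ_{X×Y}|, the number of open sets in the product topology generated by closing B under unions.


Basis B = {∅ × ∅, {84} × {x47}, {84} × {x48}, {84} × {x49}, {85} × {x47}, {85} × {x48}, {85} × {x49}, {84} × {x47, x48}, {84} × {x47, x49}, {84, 85} × {x47}, {84} × {x48, x49}, {84, 85} × {x48}, {84, 85} × {x49}, {85} × {x47, x48}, {85} × {x47, x49}, {85} × {x48, x49}, {84} × {x47, x48, x49}, {85} × {x47, x48, x49}, {84, 85} × {x47, x48}, {84, 85} × {x47, x49}, {84, 85} × {x48, x49}, {84, 85} × {x47, x48, x49}}; |τ_{X×Y}| = 64.

Enumerate products U × V with U ∈ τ_X, V ∈ τ_Y (deduplicated):
  ∅ × ∅ = {} (∅)
  {84} × {x47} = {(84,x47)}
  {84} × {x48} = {(84,x48)}
  {84} × {x49} = {(84,x49)}
  {85} × {x47} = {(85,x47)}
  {85} × {x48} = {(85,x48)}
  {85} × {x49} = {(85,x49)}
  {84} × {x47, x48} = {(84,x47), (84,x48)}
  {84} × {x47, x49} = {(84,x47), (84,x49)}
  {84, 85} × {x47} = {(84,x47), (85,x47)}
  {84} × {x48, x49} = {(84,x48), (84,x49)}
  {84, 85} × {x48} = {(84,x48), (85,x48)}
  {84, 85} × {x49} = {(84,x49), (85,x49)}
  {85} × {x47, x48} = {(85,x47), (85,x48)}
  {85} × {x47, x49} = {(85,x47), (85,x49)}
  {85} × {x48, x49} = {(85,x48), (85,x49)}
  {84} × {x47, x48, x49} = {(84,x47), (84,x48), (84,x49)}
  {85} × {x47, x48, x49} = {(85,x47), (85,x48), (85,x49)}
  {84, 85} × {x47, x48} = {(84,x47), (84,x48), (85,x47), (85,x48)}
  {84, 85} × {x47, x49} = {(84,x47), (84,x49), (85,x47), (85,x49)}
  {84, 85} × {x48, x49} = {(84,x48), (84,x49), (85,x48), (85,x49)}
  {84, 85} × {x47, x48, x49} = {(84,x47), (84,x48), (84,x49), (85,x47), (85,x48), (85,x49)}
These 22 distinct sets form the basis B.
Close under arbitrary unions to get τ_{X×Y}; counting gives |τ_{X×Y}| = 64.


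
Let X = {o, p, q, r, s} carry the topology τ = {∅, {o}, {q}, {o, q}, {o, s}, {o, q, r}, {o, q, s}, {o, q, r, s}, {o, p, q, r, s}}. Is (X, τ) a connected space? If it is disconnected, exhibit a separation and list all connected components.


(X, τ) is connected.

Find clopen sets (U ∈ τ with X ∖ U ∈ τ):
  U = ∅, X ∖ U = {o, p, q, r, s} — both open, so U is clopen.
  U = {o, p, q, r, s}, X ∖ U = ∅ — both open, so U is clopen.
Only trivial clopens (∅ and X) exist, so (X, τ) is connected.
Compute connected components by grouping points that agree on all clopens:
  component: {o, p, q, r, s}


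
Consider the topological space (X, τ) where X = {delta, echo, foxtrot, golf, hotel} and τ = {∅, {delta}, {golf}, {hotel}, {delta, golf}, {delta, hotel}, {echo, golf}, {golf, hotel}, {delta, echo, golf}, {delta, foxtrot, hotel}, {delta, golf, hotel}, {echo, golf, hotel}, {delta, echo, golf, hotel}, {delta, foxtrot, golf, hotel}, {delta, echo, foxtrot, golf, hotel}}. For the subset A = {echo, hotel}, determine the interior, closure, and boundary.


int(A) = {hotel}, cl(A) = {echo, foxtrot, hotel}, ∂A = {echo, foxtrot}.

Closed sets in (X, τ) are complements of opens:
  closed(X, τ) = {∅, {echo}, {foxtrot}, {delta, foxtrot}, {echo, foxtrot}, {echo, golf}, {foxtrot, hotel}, {delta, echo, foxtrot}, {delta, foxtrot, hotel}, {echo, foxtrot, golf}, {echo, foxtrot, hotel}, {delta, echo, foxtrot, golf}, {delta, echo, foxtrot, hotel}, {echo, foxtrot, golf, hotel}, {delta, echo, foxtrot, golf, hotel}}.
int(A) = ⋃ {U ∈ τ : U ⊆ A}. Opens contained in A: ∅, {hotel}.
Taking the union of these: int(A) = {hotel}.
cl(A) = ⋂ {C closed : A ⊆ C}. Closed sets containing A: {echo, foxtrot, hotel}, {delta, echo, foxtrot, hotel}, {echo, foxtrot, golf, hotel}, {delta, echo, foxtrot, golf, hotel}.
Intersecting these: cl(A) = {echo, foxtrot, hotel}.
∂A = cl(A) ∖ int(A) = {echo, foxtrot, hotel} ∖ {hotel} = {echo, foxtrot}.


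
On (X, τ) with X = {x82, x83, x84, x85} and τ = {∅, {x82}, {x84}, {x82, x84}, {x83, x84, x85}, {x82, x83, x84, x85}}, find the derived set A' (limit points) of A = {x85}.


A' = {x83}

For each x ∈ X, list the open sets U ∈ τ with x ∈ U, then check whether U ∩ (A ∖ {x}) ≠ ∅ for every such U.
  x = x82: open {x82} ∋ x has {x82} ∩ (A ∖ {x82}) = ∅, so x is NOT a limit point.
  x = x83: opens ∋ x are {x83, x84, x85}, {x82, x83, x84, x85}; each meets A ∖ {x83}, so x IS a limit point.
  x = x84: open {x84} ∋ x has {x84} ∩ (A ∖ {x84}) = ∅, so x is NOT a limit point.
  x = x85: open {x83, x84, x85} ∋ x has {x83, x84, x85} ∩ (A ∖ {x85}) = ∅, so x is NOT a limit point.
Collecting: A' = {x83}.


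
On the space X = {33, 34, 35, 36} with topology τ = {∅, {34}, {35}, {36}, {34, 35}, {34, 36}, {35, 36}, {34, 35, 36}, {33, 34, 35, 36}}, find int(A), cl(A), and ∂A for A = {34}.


int(A) = {34}, cl(A) = {33, 34}, ∂A = {33}.

Closed sets in (X, τ) are complements of opens:
  closed(X, τ) = {∅, {33}, {33, 34}, {33, 35}, {33, 36}, {33, 34, 35}, {33, 34, 36}, {33, 35, 36}, {33, 34, 35, 36}}.
int(A) = ⋃ {U ∈ τ : U ⊆ A}. Opens contained in A: ∅, {34}.
Taking the union of these: int(A) = {34}.
cl(A) = ⋂ {C closed : A ⊆ C}. Closed sets containing A: {33, 34}, {33, 34, 35}, {33, 34, 36}, {33, 34, 35, 36}.
Intersecting these: cl(A) = {33, 34}.
∂A = cl(A) ∖ int(A) = {33, 34} ∖ {34} = {33}.


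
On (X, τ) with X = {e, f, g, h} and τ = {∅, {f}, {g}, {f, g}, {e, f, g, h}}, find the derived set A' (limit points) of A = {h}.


A' = {e}

For each x ∈ X, list the open sets U ∈ τ with x ∈ U, then check whether U ∩ (A ∖ {x}) ≠ ∅ for every such U.
  x = e: opens ∋ x are {e, f, g, h}; each meets A ∖ {e}, so x IS a limit point.
  x = f: open {f} ∋ x has {f} ∩ (A ∖ {f}) = ∅, so x is NOT a limit point.
  x = g: open {g} ∋ x has {g} ∩ (A ∖ {g}) = ∅, so x is NOT a limit point.
  x = h: open {e, f, g, h} ∋ x has {e, f, g, h} ∩ (A ∖ {h}) = ∅, so x is NOT a limit point.
Collecting: A' = {e}.


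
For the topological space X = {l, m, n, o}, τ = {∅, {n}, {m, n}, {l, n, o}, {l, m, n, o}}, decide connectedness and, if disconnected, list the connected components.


(X, τ) is connected.

Find clopen sets (U ∈ τ with X ∖ U ∈ τ):
  U = ∅, X ∖ U = {l, m, n, o} — both open, so U is clopen.
  U = {l, m, n, o}, X ∖ U = ∅ — both open, so U is clopen.
Only trivial clopens (∅ and X) exist, so (X, τ) is connected.
Compute connected components by grouping points that agree on all clopens:
  component: {l, m, n, o}


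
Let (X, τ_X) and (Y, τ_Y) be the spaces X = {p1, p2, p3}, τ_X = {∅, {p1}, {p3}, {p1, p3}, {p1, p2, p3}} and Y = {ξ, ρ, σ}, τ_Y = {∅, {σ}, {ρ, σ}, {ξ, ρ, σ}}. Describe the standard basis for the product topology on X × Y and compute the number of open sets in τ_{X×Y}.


Basis B = {∅ × ∅, {p1} × {σ}, {p3} × {σ}, {p1} × {ρ, σ}, {p1, p3} × {σ}, {p3} × {ρ, σ}, {p1} × {ξ, ρ, σ}, {p1, p2, p3} × {σ}, {p3} × {ξ, ρ, σ}, {p1, p3} × {ρ, σ}, {p1, p3} × {ξ, ρ, σ}, {p1, p2, p3} × {ρ, σ}, {p1, p2, p3} × {ξ, ρ, σ}}; |τ_{X×Y}| = 30.

Enumerate products U × V with U ∈ τ_X, V ∈ τ_Y (deduplicated):
  ∅ × ∅ = {} (∅)
  {p1} × {σ} = {(p1,σ)}
  {p3} × {σ} = {(p3,σ)}
  {p1} × {ρ, σ} = {(p1,ρ), (p1,σ)}
  {p1, p3} × {σ} = {(p1,σ), (p3,σ)}
  {p3} × {ρ, σ} = {(p3,ρ), (p3,σ)}
  {p1} × {ξ, ρ, σ} = {(p1,ξ), (p1,ρ), (p1,σ)}
  {p1, p2, p3} × {σ} = {(p1,σ), (p2,σ), (p3,σ)}
  {p3} × {ξ, ρ, σ} = {(p3,ξ), (p3,ρ), (p3,σ)}
  {p1, p3} × {ρ, σ} = {(p1,ρ), (p1,σ), (p3,ρ), (p3,σ)}
  {p1, p3} × {ξ, ρ, σ} = {(p1,ξ), (p1,ρ), (p1,σ), (p3,ξ), (p3,ρ), (p3,σ)}
  {p1, p2, p3} × {ρ, σ} = {(p1,ρ), (p1,σ), (p2,ρ), (p2,σ), (p3,ρ), (p3,σ)}
  {p1, p2, p3} × {ξ, ρ, σ} = {(p1,ξ), (p1,ρ), (p1,σ), (p2,ξ), (p2,ρ), (p2,σ), (p3,ξ), (p3,ρ), (p3,σ)}
These 13 distinct sets form the basis B.
Close under arbitrary unions to get τ_{X×Y}; counting gives |τ_{X×Y}| = 30.


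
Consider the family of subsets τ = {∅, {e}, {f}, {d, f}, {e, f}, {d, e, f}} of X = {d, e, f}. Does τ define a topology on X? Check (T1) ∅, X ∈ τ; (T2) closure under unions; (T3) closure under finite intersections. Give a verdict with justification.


τ IS a topology on X.

Axiom (T1): ∅ ∈ τ? Yes; X ∈ τ? Yes.
Axiom (T2/T3): check pairwise unions and intersections of members of τ.
All pairwise intersections and unions checked — each lies in τ. Therefore τ satisfies (T1), (T2), (T3): it IS a topology on X.


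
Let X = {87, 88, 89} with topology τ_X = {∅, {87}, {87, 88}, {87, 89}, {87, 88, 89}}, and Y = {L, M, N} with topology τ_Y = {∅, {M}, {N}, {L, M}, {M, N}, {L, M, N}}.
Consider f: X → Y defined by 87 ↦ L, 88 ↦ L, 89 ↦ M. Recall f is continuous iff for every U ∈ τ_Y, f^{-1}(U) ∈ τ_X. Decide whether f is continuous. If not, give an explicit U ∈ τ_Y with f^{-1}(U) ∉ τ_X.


f is NOT continuous.

Compute f^{-1}(U) for each U ∈ τ_Y:
  U = ∅: f^{-1}(U) = ∅ ∈ τ_X ✓.
  U = {M}: f^{-1}(U) = {89} ∉ τ_X ✗.
  U = {N}: f^{-1}(U) = ∅ ∈ τ_X ✓.
  U = {L, M}: f^{-1}(U) = {87, 88, 89} ∈ τ_X ✓.
  U = {M, N}: f^{-1}(U) = {89} ∉ τ_X ✗.
  U = {L, M, N}: f^{-1}(U) = {87, 88, 89} ∈ τ_X ✓.
Found U = {M} with f^{-1}(U) = {89} not in τ_X. Therefore f is NOT continuous.


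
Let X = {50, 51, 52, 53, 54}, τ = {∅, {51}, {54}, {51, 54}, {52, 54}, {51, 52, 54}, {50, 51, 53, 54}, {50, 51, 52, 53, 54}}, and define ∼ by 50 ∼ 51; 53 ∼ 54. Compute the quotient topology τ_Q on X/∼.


X/∼ = {[50=51], [52], [53=54]}; |τ_Q| = 3.

Equivalence classes: [50=51], [52], [53=54].
Quotient map π: X → X/∼ sends 50 ↦ [50=51], 51 ↦ [50=51], 52 ↦ [52], 53 ↦ [53=54], 54 ↦ [53=54].
For each subset V ⊆ X/∼, compute π^{-1}(V) ⊆ X and check whether π^{-1}(V) ∈ τ. V is open in τ_Q iff π^{-1}(V) ∈ τ.
  V = {}: π^{-1}(V) = ∅ ∈ τ ✓.
  V = {[50=51]}: π^{-1}(V) = {50, 51} ∉ τ ✗.
  V = {[52]}: π^{-1}(V) = {52} ∉ τ ✗.
  V = {[50=51], [52]}: π^{-1}(V) = {50, 51, 52} ∉ τ ✗.
  V = {[53=54]}: π^{-1}(V) = {53, 54} ∉ τ ✗.
  V = {[50=51], [53=54]}: π^{-1}(V) = {50, 51, 53, 54} ∈ τ ✓.
  V = {[52], [53=54]}: π^{-1}(V) = {52, 53, 54} ∉ τ ✗.
  V = {[50=51], [52], [53=54]}: π^{-1}(V) = {50, 51, 52, 53, 54} ∈ τ ✓.
Open sets in the quotient: τ_Q = {{}, {[50=51], [53=54]}, {[50=51], [52], [53=54]}} (3 elements).
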